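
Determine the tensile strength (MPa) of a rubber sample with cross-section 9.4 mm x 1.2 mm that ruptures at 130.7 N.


Area = width * thickness = 9.4 * 1.2 = 11.28 mm^2
TS = force / area = 130.7 / 11.28 = 11.59 MPa

11.59 MPa


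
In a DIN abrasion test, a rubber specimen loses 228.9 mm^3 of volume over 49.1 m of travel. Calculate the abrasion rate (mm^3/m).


Rate = volume_loss / distance
= 228.9 / 49.1
= 4.662 mm^3/m

4.662 mm^3/m


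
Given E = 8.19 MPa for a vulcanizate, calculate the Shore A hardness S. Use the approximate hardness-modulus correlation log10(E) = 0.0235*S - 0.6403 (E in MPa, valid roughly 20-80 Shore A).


log10(E) = 0.0235*S - 0.6403  =>  S = (log10(E) + 0.6403) / 0.0235
log10(8.19) = 0.913284
S = (0.913284 + 0.6403) / 0.0235 = 1.553584 / 0.0235
S = 66.1

Shore A = 66.1


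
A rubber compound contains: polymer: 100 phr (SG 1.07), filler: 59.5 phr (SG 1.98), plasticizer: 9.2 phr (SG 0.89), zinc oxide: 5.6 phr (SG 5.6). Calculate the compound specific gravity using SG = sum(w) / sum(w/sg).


Sum of weights = 174.3
Volume contributions:
  polymer: 100/1.07 = 93.4579
  filler: 59.5/1.98 = 30.0505
  plasticizer: 9.2/0.89 = 10.3371
  zinc oxide: 5.6/5.6 = 1.0000
Sum of volumes = 134.8455
SG = 174.3 / 134.8455 = 1.293

SG = 1.293


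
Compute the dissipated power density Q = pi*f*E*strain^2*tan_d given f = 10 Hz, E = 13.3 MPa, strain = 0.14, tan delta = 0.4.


Q = pi * f * E * strain^2 * tan_d
= pi * 10 * 13.3 * 0.14^2 * 0.4
= pi * 10 * 13.3 * 0.0196 * 0.4
= 3.2758

Q = 3.2758


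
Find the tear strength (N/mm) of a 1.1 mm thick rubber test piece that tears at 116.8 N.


Tear strength = force / thickness
= 116.8 / 1.1
= 106.18 N/mm

106.18 N/mm


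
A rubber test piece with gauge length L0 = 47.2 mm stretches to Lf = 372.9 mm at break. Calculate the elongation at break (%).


Elongation = (Lf - L0) / L0 * 100
= (372.9 - 47.2) / 47.2 * 100
= 325.7 / 47.2 * 100
= 690.0%

690.0%


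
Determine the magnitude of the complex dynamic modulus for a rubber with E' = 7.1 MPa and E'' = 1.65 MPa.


|E*| = sqrt(E'^2 + E''^2)
= sqrt(7.1^2 + 1.65^2)
= sqrt(50.4100 + 2.7225)
= 7.289 MPa

7.289 MPa


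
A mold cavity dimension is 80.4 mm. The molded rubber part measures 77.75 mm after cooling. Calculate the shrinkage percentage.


Shrinkage = (mold - part) / mold * 100
= (80.4 - 77.75) / 80.4 * 100
= 2.65 / 80.4 * 100
= 3.3%

3.3%


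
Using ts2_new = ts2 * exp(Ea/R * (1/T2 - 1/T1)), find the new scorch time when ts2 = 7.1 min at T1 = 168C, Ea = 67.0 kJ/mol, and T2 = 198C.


Convert temperatures: T1 = 168 + 273.15 = 441.15 K, T2 = 198 + 273.15 = 471.15 K
ts2_new = 7.1 * exp(67000 / 8.314 * (1/471.15 - 1/441.15))
1/T2 - 1/T1 = -1.4434e-04
ts2_new = 2.22 min

2.22 min


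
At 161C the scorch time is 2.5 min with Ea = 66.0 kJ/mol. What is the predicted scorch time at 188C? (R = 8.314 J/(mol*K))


Convert temperatures: T1 = 161 + 273.15 = 434.15 K, T2 = 188 + 273.15 = 461.15 K
ts2_new = 2.5 * exp(66000 / 8.314 * (1/461.15 - 1/434.15))
1/T2 - 1/T1 = -1.3486e-04
ts2_new = 0.86 min

0.86 min


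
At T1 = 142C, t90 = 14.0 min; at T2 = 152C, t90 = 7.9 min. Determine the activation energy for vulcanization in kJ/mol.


T1 = 415.15 K, T2 = 425.15 K
1/T1 - 1/T2 = 5.6657e-05
ln(t1/t2) = ln(14.0/7.9) = 0.5722
Ea = 8.314 * 0.5722 / 5.6657e-05 = 83965.5193 J/mol
Ea = 83.97 kJ/mol

83.97 kJ/mol


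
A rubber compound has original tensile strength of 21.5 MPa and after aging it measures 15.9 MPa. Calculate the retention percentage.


Retention = aged / original * 100
= 15.9 / 21.5 * 100
= 74.0%

74.0%


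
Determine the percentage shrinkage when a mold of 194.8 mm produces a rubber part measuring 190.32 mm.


Shrinkage = (mold - part) / mold * 100
= (194.8 - 190.32) / 194.8 * 100
= 4.48 / 194.8 * 100
= 2.3%

2.3%


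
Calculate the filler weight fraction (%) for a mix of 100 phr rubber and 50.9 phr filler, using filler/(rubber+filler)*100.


Filler % = filler / (rubber + filler) * 100
= 50.9 / (100 + 50.9) * 100
= 50.9 / 150.9 * 100
= 33.73%

33.73%


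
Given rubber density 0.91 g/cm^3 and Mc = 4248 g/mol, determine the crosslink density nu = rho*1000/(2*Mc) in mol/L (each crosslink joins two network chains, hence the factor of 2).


nu = rho * 1000 / (2 * Mc)
nu = 0.91 * 1000 / (2 * 4248)
nu = 910.0 / 8496
nu = 0.1071 mol/L

0.1071 mol/L


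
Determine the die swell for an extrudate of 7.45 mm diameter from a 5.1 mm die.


Die swell ratio = D_extrudate / D_die
= 7.45 / 5.1
= 1.461

Die swell = 1.461


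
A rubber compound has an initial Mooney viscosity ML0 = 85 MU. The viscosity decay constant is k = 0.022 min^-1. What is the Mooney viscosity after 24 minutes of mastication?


ML = ML0 * exp(-k * t)
ML = 85 * exp(-0.022 * 24)
ML = 85 * 0.5898
ML = 50.13 MU

50.13 MU


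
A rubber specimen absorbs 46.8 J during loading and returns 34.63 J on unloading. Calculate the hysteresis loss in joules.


Hysteresis loss = loading - unloading
= 46.8 - 34.63
= 12.17 J

12.17 J


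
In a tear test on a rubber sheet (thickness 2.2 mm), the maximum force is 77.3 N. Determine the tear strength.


Tear strength = force / thickness
= 77.3 / 2.2
= 35.14 N/mm

35.14 N/mm


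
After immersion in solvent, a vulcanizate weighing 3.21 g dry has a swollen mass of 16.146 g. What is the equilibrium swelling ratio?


Q = W_swollen / W_dry
Q = 16.146 / 3.21
Q = 5.03

Q = 5.03


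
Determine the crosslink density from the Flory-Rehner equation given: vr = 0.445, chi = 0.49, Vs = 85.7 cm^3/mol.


ln(1 - vr) = ln(1 - 0.445) = -0.5888
Numerator = -((-0.5888) + 0.445 + 0.49 * 0.445^2) = 0.0468
Denominator = 85.7 * (0.445^(1/3) - 0.445/2) = 46.3603
nu = 0.0468 / 46.3603 = 0.0010 mol/cm^3

0.0010 mol/cm^3


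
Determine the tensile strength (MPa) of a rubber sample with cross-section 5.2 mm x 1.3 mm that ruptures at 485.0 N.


Area = width * thickness = 5.2 * 1.3 = 6.76 mm^2
TS = force / area = 485.0 / 6.76 = 71.75 MPa

71.75 MPa


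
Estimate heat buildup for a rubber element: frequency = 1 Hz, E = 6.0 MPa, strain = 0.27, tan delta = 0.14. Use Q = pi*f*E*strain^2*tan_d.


Q = pi * f * E * strain^2 * tan_d
= pi * 1 * 6.0 * 0.27^2 * 0.14
= pi * 1 * 6.0 * 0.0729 * 0.14
= 0.1924

Q = 0.1924


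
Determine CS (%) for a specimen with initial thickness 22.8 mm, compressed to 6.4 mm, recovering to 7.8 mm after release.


CS = (t0 - recovered) / (t0 - ts) * 100
= (22.8 - 7.8) / (22.8 - 6.4) * 100
= 15.0 / 16.4 * 100
= 91.5%

91.5%


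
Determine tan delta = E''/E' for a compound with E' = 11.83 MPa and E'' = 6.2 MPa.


tan delta = E'' / E'
= 6.2 / 11.83
= 0.5241

tan delta = 0.5241


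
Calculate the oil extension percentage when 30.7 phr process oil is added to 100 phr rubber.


Oil % = oil / (100 + oil) * 100
= 30.7 / (100 + 30.7) * 100
= 30.7 / 130.7 * 100
= 23.49%

23.49%


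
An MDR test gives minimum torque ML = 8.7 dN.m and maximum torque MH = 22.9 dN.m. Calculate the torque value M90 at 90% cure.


M90 = ML + 0.9 * (MH - ML)
M90 = 8.7 + 0.9 * (22.9 - 8.7)
M90 = 8.7 + 0.9 * 14.2
M90 = 21.48 dN.m

21.48 dN.m


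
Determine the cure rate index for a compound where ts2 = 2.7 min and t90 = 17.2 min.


CRI = 100 / (t90 - ts2)
= 100 / (17.2 - 2.7)
= 100 / 14.5
= 6.9 min^-1

6.9 min^-1


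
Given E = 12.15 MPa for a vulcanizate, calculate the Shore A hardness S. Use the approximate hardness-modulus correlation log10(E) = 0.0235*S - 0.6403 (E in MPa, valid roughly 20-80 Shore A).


log10(E) = 0.0235*S - 0.6403  =>  S = (log10(E) + 0.6403) / 0.0235
log10(12.15) = 1.084576
S = (1.084576 + 0.6403) / 0.0235 = 1.724876 / 0.0235
S = 73.4

Shore A = 73.4


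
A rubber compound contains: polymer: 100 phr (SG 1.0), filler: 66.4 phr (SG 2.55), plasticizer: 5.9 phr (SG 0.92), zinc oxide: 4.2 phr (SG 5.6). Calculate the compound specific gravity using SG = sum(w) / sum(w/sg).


Sum of weights = 176.5
Volume contributions:
  polymer: 100/1.0 = 100.0000
  filler: 66.4/2.55 = 26.0392
  plasticizer: 5.9/0.92 = 6.4130
  zinc oxide: 4.2/5.6 = 0.7500
Sum of volumes = 133.2023
SG = 176.5 / 133.2023 = 1.325

SG = 1.325


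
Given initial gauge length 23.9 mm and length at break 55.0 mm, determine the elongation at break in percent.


Elongation = (Lf - L0) / L0 * 100
= (55.0 - 23.9) / 23.9 * 100
= 31.1 / 23.9 * 100
= 130.1%

130.1%


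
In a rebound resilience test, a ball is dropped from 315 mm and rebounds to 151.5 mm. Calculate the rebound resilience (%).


Resilience = h_rebound / h_drop * 100
= 151.5 / 315 * 100
= 48.1%

48.1%


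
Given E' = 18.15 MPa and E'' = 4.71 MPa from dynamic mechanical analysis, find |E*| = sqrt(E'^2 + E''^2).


|E*| = sqrt(E'^2 + E''^2)
= sqrt(18.15^2 + 4.71^2)
= sqrt(329.4225 + 22.1841)
= 18.751 MPa

18.751 MPa


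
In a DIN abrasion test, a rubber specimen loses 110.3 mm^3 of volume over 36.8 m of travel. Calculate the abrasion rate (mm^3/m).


Rate = volume_loss / distance
= 110.3 / 36.8
= 2.997 mm^3/m

2.997 mm^3/m


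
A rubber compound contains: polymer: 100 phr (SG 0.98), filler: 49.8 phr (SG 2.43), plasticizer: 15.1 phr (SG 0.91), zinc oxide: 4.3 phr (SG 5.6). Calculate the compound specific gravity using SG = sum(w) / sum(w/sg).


Sum of weights = 169.2
Volume contributions:
  polymer: 100/0.98 = 102.0408
  filler: 49.8/2.43 = 20.4938
  plasticizer: 15.1/0.91 = 16.5934
  zinc oxide: 4.3/5.6 = 0.7679
Sum of volumes = 139.8959
SG = 169.2 / 139.8959 = 1.209

SG = 1.209


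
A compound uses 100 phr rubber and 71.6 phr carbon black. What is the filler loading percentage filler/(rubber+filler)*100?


Filler % = filler / (rubber + filler) * 100
= 71.6 / (100 + 71.6) * 100
= 71.6 / 171.6 * 100
= 41.72%

41.72%


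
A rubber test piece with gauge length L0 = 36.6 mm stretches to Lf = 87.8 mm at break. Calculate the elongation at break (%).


Elongation = (Lf - L0) / L0 * 100
= (87.8 - 36.6) / 36.6 * 100
= 51.2 / 36.6 * 100
= 139.9%

139.9%


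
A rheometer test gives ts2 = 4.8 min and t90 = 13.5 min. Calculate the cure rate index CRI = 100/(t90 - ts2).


CRI = 100 / (t90 - ts2)
= 100 / (13.5 - 4.8)
= 100 / 8.7
= 11.49 min^-1

11.49 min^-1


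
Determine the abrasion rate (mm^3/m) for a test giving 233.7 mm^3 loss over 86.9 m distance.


Rate = volume_loss / distance
= 233.7 / 86.9
= 2.689 mm^3/m

2.689 mm^3/m


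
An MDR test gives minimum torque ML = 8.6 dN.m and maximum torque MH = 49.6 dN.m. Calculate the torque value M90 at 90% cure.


M90 = ML + 0.9 * (MH - ML)
M90 = 8.6 + 0.9 * (49.6 - 8.6)
M90 = 8.6 + 0.9 * 41.0
M90 = 45.5 dN.m

45.5 dN.m


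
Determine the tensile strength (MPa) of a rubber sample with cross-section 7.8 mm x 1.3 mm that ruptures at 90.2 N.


Area = width * thickness = 7.8 * 1.3 = 10.14 mm^2
TS = force / area = 90.2 / 10.14 = 8.9 MPa

8.9 MPa


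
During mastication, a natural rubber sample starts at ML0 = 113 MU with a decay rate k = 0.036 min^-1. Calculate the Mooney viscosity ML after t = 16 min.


ML = ML0 * exp(-k * t)
ML = 113 * exp(-0.036 * 16)
ML = 113 * 0.5621
ML = 63.52 MU

63.52 MU


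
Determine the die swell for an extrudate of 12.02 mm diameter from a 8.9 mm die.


Die swell ratio = D_extrudate / D_die
= 12.02 / 8.9
= 1.351

Die swell = 1.351


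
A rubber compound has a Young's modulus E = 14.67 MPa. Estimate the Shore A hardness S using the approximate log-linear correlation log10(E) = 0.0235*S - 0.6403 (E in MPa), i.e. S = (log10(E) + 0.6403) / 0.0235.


log10(E) = 0.0235*S - 0.6403  =>  S = (log10(E) + 0.6403) / 0.0235
log10(14.67) = 1.166430
S = (1.166430 + 0.6403) / 0.0235 = 1.806730 / 0.0235
S = 76.9

Shore A = 76.9


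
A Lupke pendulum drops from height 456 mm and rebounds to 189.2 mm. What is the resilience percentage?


Resilience = h_rebound / h_drop * 100
= 189.2 / 456 * 100
= 41.5%

41.5%


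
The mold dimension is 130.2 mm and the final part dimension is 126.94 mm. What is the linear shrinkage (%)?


Shrinkage = (mold - part) / mold * 100
= (130.2 - 126.94) / 130.2 * 100
= 3.26 / 130.2 * 100
= 2.5%

2.5%


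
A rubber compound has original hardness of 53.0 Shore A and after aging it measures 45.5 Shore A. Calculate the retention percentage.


Retention = aged / original * 100
= 45.5 / 53.0 * 100
= 85.8%

85.8%


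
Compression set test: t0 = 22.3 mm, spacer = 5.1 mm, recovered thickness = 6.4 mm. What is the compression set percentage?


CS = (t0 - recovered) / (t0 - ts) * 100
= (22.3 - 6.4) / (22.3 - 5.1) * 100
= 15.9 / 17.2 * 100
= 92.4%

92.4%


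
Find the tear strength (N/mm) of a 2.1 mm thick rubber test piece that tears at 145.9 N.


Tear strength = force / thickness
= 145.9 / 2.1
= 69.48 N/mm

69.48 N/mm


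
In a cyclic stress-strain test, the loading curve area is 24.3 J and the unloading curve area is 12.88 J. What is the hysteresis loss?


Hysteresis loss = loading - unloading
= 24.3 - 12.88
= 11.42 J

11.42 J


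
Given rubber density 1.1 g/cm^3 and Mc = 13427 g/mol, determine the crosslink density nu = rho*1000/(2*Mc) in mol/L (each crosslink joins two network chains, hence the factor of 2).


nu = rho * 1000 / (2 * Mc)
nu = 1.1 * 1000 / (2 * 13427)
nu = 1100.0 / 26854
nu = 0.0410 mol/L

0.0410 mol/L


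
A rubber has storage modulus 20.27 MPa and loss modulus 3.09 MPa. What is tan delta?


tan delta = E'' / E'
= 3.09 / 20.27
= 0.1524

tan delta = 0.1524


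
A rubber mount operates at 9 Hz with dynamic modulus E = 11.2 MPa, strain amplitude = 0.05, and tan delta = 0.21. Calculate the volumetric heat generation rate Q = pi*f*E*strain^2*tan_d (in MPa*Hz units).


Q = pi * f * E * strain^2 * tan_d
= pi * 9 * 11.2 * 0.05^2 * 0.21
= pi * 9 * 11.2 * 0.0025 * 0.21
= 0.1663

Q = 0.1663


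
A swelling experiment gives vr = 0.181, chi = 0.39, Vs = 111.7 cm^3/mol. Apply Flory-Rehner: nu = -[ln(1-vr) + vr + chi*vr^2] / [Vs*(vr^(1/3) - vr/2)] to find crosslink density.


ln(1 - vr) = ln(1 - 0.181) = -0.1997
Numerator = -((-0.1997) + 0.181 + 0.39 * 0.181^2) = 0.0059
Denominator = 111.7 * (0.181^(1/3) - 0.181/2) = 53.0760
nu = 0.0059 / 53.0760 = 1.1106e-04 mol/cm^3

1.1106e-04 mol/cm^3


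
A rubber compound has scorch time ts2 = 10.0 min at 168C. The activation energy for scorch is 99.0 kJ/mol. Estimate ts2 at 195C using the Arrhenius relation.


Convert temperatures: T1 = 168 + 273.15 = 441.15 K, T2 = 195 + 273.15 = 468.15 K
ts2_new = 10.0 * exp(99000 / 8.314 * (1/468.15 - 1/441.15))
1/T2 - 1/T1 = -1.3074e-04
ts2_new = 2.11 min

2.11 min


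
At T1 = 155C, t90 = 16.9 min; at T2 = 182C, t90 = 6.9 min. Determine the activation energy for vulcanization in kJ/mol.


T1 = 428.15 K, T2 = 455.15 K
1/T1 - 1/T2 = 1.3855e-04
ln(t1/t2) = ln(16.9/6.9) = 0.8958
Ea = 8.314 * 0.8958 / 1.3855e-04 = 53753.1640 J/mol
Ea = 53.75 kJ/mol

53.75 kJ/mol


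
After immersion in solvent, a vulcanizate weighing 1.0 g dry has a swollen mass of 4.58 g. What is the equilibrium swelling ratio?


Q = W_swollen / W_dry
Q = 4.58 / 1.0
Q = 4.58

Q = 4.58


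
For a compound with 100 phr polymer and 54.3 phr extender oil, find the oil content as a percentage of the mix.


Oil % = oil / (100 + oil) * 100
= 54.3 / (100 + 54.3) * 100
= 54.3 / 154.3 * 100
= 35.19%

35.19%


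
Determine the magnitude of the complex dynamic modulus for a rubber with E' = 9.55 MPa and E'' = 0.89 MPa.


|E*| = sqrt(E'^2 + E''^2)
= sqrt(9.55^2 + 0.89^2)
= sqrt(91.2025 + 0.7921)
= 9.591 MPa

9.591 MPa


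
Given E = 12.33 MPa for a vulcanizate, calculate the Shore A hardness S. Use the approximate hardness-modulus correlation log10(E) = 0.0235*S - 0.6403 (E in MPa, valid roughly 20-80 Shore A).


log10(E) = 0.0235*S - 0.6403  =>  S = (log10(E) + 0.6403) / 0.0235
log10(12.33) = 1.090963
S = (1.090963 + 0.6403) / 0.0235 = 1.731263 / 0.0235
S = 73.7

Shore A = 73.7


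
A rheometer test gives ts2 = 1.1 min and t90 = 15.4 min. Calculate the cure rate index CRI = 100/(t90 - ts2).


CRI = 100 / (t90 - ts2)
= 100 / (15.4 - 1.1)
= 100 / 14.3
= 6.99 min^-1

6.99 min^-1


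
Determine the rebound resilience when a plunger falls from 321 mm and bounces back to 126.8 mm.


Resilience = h_rebound / h_drop * 100
= 126.8 / 321 * 100
= 39.5%

39.5%


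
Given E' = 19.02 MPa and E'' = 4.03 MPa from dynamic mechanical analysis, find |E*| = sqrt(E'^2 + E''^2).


|E*| = sqrt(E'^2 + E''^2)
= sqrt(19.02^2 + 4.03^2)
= sqrt(361.7604 + 16.2409)
= 19.442 MPa

19.442 MPa


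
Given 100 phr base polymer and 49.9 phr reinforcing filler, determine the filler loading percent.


Filler % = filler / (rubber + filler) * 100
= 49.9 / (100 + 49.9) * 100
= 49.9 / 149.9 * 100
= 33.29%

33.29%


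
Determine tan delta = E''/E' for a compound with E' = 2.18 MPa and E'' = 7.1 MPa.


tan delta = E'' / E'
= 7.1 / 2.18
= 3.2569

tan delta = 3.2569


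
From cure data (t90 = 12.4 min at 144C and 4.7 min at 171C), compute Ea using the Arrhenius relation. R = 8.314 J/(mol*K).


T1 = 417.15 K, T2 = 444.15 K
1/T1 - 1/T2 = 1.4573e-04
ln(t1/t2) = ln(12.4/4.7) = 0.9701
Ea = 8.314 * 0.9701 / 1.4573e-04 = 55347.7384 J/mol
Ea = 55.35 kJ/mol

55.35 kJ/mol


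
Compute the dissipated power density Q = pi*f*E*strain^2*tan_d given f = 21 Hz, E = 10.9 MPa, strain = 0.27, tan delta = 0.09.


Q = pi * f * E * strain^2 * tan_d
= pi * 21 * 10.9 * 0.27^2 * 0.09
= pi * 21 * 10.9 * 0.0729 * 0.09
= 4.7181

Q = 4.7181


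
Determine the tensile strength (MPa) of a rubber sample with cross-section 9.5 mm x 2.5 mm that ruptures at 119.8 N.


Area = width * thickness = 9.5 * 2.5 = 23.75 mm^2
TS = force / area = 119.8 / 23.75 = 5.04 MPa

5.04 MPa


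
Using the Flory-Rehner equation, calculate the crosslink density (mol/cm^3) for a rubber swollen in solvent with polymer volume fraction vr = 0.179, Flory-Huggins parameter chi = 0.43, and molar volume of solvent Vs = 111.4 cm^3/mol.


ln(1 - vr) = ln(1 - 0.179) = -0.1972
Numerator = -((-0.1972) + 0.179 + 0.43 * 0.179^2) = 0.0045
Denominator = 111.4 * (0.179^(1/3) - 0.179/2) = 52.8119
nu = 0.0045 / 52.8119 = 8.4347e-05 mol/cm^3

8.4347e-05 mol/cm^3


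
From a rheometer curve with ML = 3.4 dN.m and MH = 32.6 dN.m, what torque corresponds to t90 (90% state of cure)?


M90 = ML + 0.9 * (MH - ML)
M90 = 3.4 + 0.9 * (32.6 - 3.4)
M90 = 3.4 + 0.9 * 29.2
M90 = 29.68 dN.m

29.68 dN.m


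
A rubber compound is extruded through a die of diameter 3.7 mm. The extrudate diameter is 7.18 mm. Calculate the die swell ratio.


Die swell ratio = D_extrudate / D_die
= 7.18 / 3.7
= 1.941

Die swell = 1.941


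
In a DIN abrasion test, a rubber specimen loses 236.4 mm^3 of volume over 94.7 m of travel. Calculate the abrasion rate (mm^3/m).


Rate = volume_loss / distance
= 236.4 / 94.7
= 2.496 mm^3/m

2.496 mm^3/m


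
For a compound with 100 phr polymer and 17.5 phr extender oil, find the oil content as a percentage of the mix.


Oil % = oil / (100 + oil) * 100
= 17.5 / (100 + 17.5) * 100
= 17.5 / 117.5 * 100
= 14.89%

14.89%


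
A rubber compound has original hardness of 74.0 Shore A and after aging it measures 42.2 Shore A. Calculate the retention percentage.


Retention = aged / original * 100
= 42.2 / 74.0 * 100
= 57.0%

57.0%


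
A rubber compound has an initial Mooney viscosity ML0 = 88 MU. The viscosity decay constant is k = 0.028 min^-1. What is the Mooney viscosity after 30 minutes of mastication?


ML = ML0 * exp(-k * t)
ML = 88 * exp(-0.028 * 30)
ML = 88 * 0.4317
ML = 37.99 MU

37.99 MU


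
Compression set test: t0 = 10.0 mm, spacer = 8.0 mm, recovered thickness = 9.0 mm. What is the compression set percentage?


CS = (t0 - recovered) / (t0 - ts) * 100
= (10.0 - 9.0) / (10.0 - 8.0) * 100
= 1.0 / 2.0 * 100
= 50.0%

50.0%


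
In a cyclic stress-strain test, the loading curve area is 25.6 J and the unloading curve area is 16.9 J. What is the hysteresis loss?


Hysteresis loss = loading - unloading
= 25.6 - 16.9
= 8.7 J

8.7 J


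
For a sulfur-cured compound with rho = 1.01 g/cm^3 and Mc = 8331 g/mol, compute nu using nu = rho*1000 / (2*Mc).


nu = rho * 1000 / (2 * Mc)
nu = 1.01 * 1000 / (2 * 8331)
nu = 1010.0 / 16662
nu = 0.0606 mol/L

0.0606 mol/L


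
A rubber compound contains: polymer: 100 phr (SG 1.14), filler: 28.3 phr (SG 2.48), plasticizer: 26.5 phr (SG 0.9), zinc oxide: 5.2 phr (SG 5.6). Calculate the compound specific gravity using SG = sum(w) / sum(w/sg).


Sum of weights = 160.0
Volume contributions:
  polymer: 100/1.14 = 87.7193
  filler: 28.3/2.48 = 11.4113
  plasticizer: 26.5/0.9 = 29.4444
  zinc oxide: 5.2/5.6 = 0.9286
Sum of volumes = 129.5036
SG = 160.0 / 129.5036 = 1.235

SG = 1.235


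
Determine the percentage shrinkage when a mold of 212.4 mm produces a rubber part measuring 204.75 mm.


Shrinkage = (mold - part) / mold * 100
= (212.4 - 204.75) / 212.4 * 100
= 7.65 / 212.4 * 100
= 3.6%

3.6%


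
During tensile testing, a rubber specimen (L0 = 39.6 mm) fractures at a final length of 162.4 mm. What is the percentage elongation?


Elongation = (Lf - L0) / L0 * 100
= (162.4 - 39.6) / 39.6 * 100
= 122.8 / 39.6 * 100
= 310.1%

310.1%


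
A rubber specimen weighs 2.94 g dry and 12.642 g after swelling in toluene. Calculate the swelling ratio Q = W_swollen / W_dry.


Q = W_swollen / W_dry
Q = 12.642 / 2.94
Q = 4.3

Q = 4.3


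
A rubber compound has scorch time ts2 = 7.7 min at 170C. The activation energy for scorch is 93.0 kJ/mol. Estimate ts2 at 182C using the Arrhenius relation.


Convert temperatures: T1 = 170 + 273.15 = 443.15 K, T2 = 182 + 273.15 = 455.15 K
ts2_new = 7.7 * exp(93000 / 8.314 * (1/455.15 - 1/443.15))
1/T2 - 1/T1 = -5.9494e-05
ts2_new = 3.96 min

3.96 min


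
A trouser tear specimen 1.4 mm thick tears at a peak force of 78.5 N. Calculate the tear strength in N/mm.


Tear strength = force / thickness
= 78.5 / 1.4
= 56.07 N/mm

56.07 N/mm


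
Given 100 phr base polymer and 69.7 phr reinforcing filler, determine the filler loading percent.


Filler % = filler / (rubber + filler) * 100
= 69.7 / (100 + 69.7) * 100
= 69.7 / 169.7 * 100
= 41.07%

41.07%


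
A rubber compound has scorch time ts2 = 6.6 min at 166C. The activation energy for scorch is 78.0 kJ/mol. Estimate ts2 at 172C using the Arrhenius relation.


Convert temperatures: T1 = 166 + 273.15 = 439.15 K, T2 = 172 + 273.15 = 445.15 K
ts2_new = 6.6 * exp(78000 / 8.314 * (1/445.15 - 1/439.15))
1/T2 - 1/T1 = -3.0692e-05
ts2_new = 4.95 min

4.95 min


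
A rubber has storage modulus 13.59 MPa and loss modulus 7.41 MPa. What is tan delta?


tan delta = E'' / E'
= 7.41 / 13.59
= 0.5453

tan delta = 0.5453


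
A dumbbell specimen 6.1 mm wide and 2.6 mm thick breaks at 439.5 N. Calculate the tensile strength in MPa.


Area = width * thickness = 6.1 * 2.6 = 15.86 mm^2
TS = force / area = 439.5 / 15.86 = 27.71 MPa

27.71 MPa


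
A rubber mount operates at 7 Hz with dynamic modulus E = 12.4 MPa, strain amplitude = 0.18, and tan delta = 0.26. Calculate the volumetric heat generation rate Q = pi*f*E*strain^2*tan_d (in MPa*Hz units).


Q = pi * f * E * strain^2 * tan_d
= pi * 7 * 12.4 * 0.18^2 * 0.26
= pi * 7 * 12.4 * 0.0324 * 0.26
= 2.2971

Q = 2.2971


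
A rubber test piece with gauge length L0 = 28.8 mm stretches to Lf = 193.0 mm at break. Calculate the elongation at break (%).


Elongation = (Lf - L0) / L0 * 100
= (193.0 - 28.8) / 28.8 * 100
= 164.2 / 28.8 * 100
= 570.1%

570.1%


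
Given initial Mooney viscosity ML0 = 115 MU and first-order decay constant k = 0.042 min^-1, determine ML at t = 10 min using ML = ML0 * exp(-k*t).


ML = ML0 * exp(-k * t)
ML = 115 * exp(-0.042 * 10)
ML = 115 * 0.6570
ML = 75.56 MU

75.56 MU


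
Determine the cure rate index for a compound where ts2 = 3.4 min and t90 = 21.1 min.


CRI = 100 / (t90 - ts2)
= 100 / (21.1 - 3.4)
= 100 / 17.7
= 5.65 min^-1

5.65 min^-1


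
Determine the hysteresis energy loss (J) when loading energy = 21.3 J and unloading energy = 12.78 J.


Hysteresis loss = loading - unloading
= 21.3 - 12.78
= 8.52 J

8.52 J


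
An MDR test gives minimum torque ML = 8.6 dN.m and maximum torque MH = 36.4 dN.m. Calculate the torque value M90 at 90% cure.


M90 = ML + 0.9 * (MH - ML)
M90 = 8.6 + 0.9 * (36.4 - 8.6)
M90 = 8.6 + 0.9 * 27.8
M90 = 33.62 dN.m

33.62 dN.m


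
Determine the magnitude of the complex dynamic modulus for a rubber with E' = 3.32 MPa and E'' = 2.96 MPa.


|E*| = sqrt(E'^2 + E''^2)
= sqrt(3.32^2 + 2.96^2)
= sqrt(11.0224 + 8.7616)
= 4.448 MPa

4.448 MPa


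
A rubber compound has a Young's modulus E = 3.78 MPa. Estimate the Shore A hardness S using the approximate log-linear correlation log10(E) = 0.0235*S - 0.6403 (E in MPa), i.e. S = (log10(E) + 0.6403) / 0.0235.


log10(E) = 0.0235*S - 0.6403  =>  S = (log10(E) + 0.6403) / 0.0235
log10(3.78) = 0.577492
S = (0.577492 + 0.6403) / 0.0235 = 1.217792 / 0.0235
S = 51.8

Shore A = 51.8


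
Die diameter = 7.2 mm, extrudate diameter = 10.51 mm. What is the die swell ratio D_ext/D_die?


Die swell ratio = D_extrudate / D_die
= 10.51 / 7.2
= 1.46

Die swell = 1.46


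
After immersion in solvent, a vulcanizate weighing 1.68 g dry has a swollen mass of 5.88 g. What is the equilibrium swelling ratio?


Q = W_swollen / W_dry
Q = 5.88 / 1.68
Q = 3.5

Q = 3.5


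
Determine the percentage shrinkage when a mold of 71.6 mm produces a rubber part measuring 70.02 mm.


Shrinkage = (mold - part) / mold * 100
= (71.6 - 70.02) / 71.6 * 100
= 1.58 / 71.6 * 100
= 2.21%

2.21%


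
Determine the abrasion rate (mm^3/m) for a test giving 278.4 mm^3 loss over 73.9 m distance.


Rate = volume_loss / distance
= 278.4 / 73.9
= 3.767 mm^3/m

3.767 mm^3/m


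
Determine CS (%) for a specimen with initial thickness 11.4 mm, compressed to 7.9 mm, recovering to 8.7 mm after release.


CS = (t0 - recovered) / (t0 - ts) * 100
= (11.4 - 8.7) / (11.4 - 7.9) * 100
= 2.7 / 3.5 * 100
= 77.1%

77.1%


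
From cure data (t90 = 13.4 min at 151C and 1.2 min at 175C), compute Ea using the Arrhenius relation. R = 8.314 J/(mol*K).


T1 = 424.15 K, T2 = 448.15 K
1/T1 - 1/T2 = 1.2626e-04
ln(t1/t2) = ln(13.4/1.2) = 2.4129
Ea = 8.314 * 2.4129 / 1.2626e-04 = 158886.4789 J/mol
Ea = 158.89 kJ/mol

158.89 kJ/mol


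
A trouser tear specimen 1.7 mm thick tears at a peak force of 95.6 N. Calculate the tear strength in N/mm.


Tear strength = force / thickness
= 95.6 / 1.7
= 56.24 N/mm

56.24 N/mm


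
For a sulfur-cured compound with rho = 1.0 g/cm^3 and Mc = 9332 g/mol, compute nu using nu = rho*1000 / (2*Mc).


nu = rho * 1000 / (2 * Mc)
nu = 1.0 * 1000 / (2 * 9332)
nu = 1000.0 / 18664
nu = 0.0536 mol/L

0.0536 mol/L


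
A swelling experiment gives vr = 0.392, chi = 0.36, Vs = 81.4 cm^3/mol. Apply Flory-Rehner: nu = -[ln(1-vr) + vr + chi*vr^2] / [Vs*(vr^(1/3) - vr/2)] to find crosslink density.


ln(1 - vr) = ln(1 - 0.392) = -0.4976
Numerator = -((-0.4976) + 0.392 + 0.36 * 0.392^2) = 0.0503
Denominator = 81.4 * (0.392^(1/3) - 0.392/2) = 43.6191
nu = 0.0503 / 43.6191 = 0.0012 mol/cm^3

0.0012 mol/cm^3


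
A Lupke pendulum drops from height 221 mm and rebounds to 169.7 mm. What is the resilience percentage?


Resilience = h_rebound / h_drop * 100
= 169.7 / 221 * 100
= 76.8%

76.8%


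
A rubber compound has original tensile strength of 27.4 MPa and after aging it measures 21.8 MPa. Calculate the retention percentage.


Retention = aged / original * 100
= 21.8 / 27.4 * 100
= 79.6%

79.6%


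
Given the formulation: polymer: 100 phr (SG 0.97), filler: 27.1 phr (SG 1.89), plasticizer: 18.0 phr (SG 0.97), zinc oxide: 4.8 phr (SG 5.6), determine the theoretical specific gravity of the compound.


Sum of weights = 149.9
Volume contributions:
  polymer: 100/0.97 = 103.0928
  filler: 27.1/1.89 = 14.3386
  plasticizer: 18.0/0.97 = 18.5567
  zinc oxide: 4.8/5.6 = 0.8571
Sum of volumes = 136.8453
SG = 149.9 / 136.8453 = 1.095

SG = 1.095


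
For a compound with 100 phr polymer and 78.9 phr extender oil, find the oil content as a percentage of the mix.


Oil % = oil / (100 + oil) * 100
= 78.9 / (100 + 78.9) * 100
= 78.9 / 178.9 * 100
= 44.1%

44.1%


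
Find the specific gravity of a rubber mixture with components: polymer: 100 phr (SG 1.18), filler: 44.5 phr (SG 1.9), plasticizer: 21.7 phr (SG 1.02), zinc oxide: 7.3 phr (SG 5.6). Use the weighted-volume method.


Sum of weights = 173.5
Volume contributions:
  polymer: 100/1.18 = 84.7458
  filler: 44.5/1.9 = 23.4211
  plasticizer: 21.7/1.02 = 21.2745
  zinc oxide: 7.3/5.6 = 1.3036
Sum of volumes = 130.7449
SG = 173.5 / 130.7449 = 1.327

SG = 1.327


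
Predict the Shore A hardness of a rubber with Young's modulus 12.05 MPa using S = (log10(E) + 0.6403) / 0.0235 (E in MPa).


log10(E) = 0.0235*S - 0.6403  =>  S = (log10(E) + 0.6403) / 0.0235
log10(12.05) = 1.080987
S = (1.080987 + 0.6403) / 0.0235 = 1.721287 / 0.0235
S = 73.2

Shore A = 73.2


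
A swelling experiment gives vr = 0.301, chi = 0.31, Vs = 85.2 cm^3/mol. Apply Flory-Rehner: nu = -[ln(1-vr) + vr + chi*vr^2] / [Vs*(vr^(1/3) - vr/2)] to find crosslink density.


ln(1 - vr) = ln(1 - 0.301) = -0.3581
Numerator = -((-0.3581) + 0.301 + 0.31 * 0.301^2) = 0.0290
Denominator = 85.2 * (0.301^(1/3) - 0.301/2) = 44.2764
nu = 0.0290 / 44.2764 = 6.5539e-04 mol/cm^3

6.5539e-04 mol/cm^3


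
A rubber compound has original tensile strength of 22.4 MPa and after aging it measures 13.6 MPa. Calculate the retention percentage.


Retention = aged / original * 100
= 13.6 / 22.4 * 100
= 60.7%

60.7%


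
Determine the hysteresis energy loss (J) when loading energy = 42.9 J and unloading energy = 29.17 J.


Hysteresis loss = loading - unloading
= 42.9 - 29.17
= 13.73 J

13.73 J


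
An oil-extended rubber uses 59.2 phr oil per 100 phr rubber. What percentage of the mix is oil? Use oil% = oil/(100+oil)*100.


Oil % = oil / (100 + oil) * 100
= 59.2 / (100 + 59.2) * 100
= 59.2 / 159.2 * 100
= 37.19%

37.19%


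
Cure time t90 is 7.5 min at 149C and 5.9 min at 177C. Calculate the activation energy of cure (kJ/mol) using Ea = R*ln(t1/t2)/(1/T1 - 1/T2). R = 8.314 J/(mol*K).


T1 = 422.15 K, T2 = 450.15 K
1/T1 - 1/T2 = 1.4734e-04
ln(t1/t2) = ln(7.5/5.9) = 0.2400
Ea = 8.314 * 0.2400 / 1.4734e-04 = 13539.3559 J/mol
Ea = 13.54 kJ/mol

13.54 kJ/mol


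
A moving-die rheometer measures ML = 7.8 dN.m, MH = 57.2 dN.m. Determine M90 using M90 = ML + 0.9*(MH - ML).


M90 = ML + 0.9 * (MH - ML)
M90 = 7.8 + 0.9 * (57.2 - 7.8)
M90 = 7.8 + 0.9 * 49.4
M90 = 52.26 dN.m

52.26 dN.m


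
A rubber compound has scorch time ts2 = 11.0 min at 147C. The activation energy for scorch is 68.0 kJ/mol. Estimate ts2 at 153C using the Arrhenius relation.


Convert temperatures: T1 = 147 + 273.15 = 420.15 K, T2 = 153 + 273.15 = 426.15 K
ts2_new = 11.0 * exp(68000 / 8.314 * (1/426.15 - 1/420.15))
1/T2 - 1/T1 = -3.3511e-05
ts2_new = 8.36 min

8.36 min


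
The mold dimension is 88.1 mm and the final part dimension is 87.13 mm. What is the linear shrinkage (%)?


Shrinkage = (mold - part) / mold * 100
= (88.1 - 87.13) / 88.1 * 100
= 0.97 / 88.1 * 100
= 1.1%

1.1%


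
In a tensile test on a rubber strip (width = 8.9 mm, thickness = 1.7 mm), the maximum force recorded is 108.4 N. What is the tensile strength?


Area = width * thickness = 8.9 * 1.7 = 15.13 mm^2
TS = force / area = 108.4 / 15.13 = 7.16 MPa

7.16 MPa


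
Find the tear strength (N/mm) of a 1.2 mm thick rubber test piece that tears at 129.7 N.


Tear strength = force / thickness
= 129.7 / 1.2
= 108.08 N/mm

108.08 N/mm


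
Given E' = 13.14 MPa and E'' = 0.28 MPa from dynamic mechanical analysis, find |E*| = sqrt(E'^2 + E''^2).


|E*| = sqrt(E'^2 + E''^2)
= sqrt(13.14^2 + 0.28^2)
= sqrt(172.6596 + 0.0784)
= 13.143 MPa

13.143 MPa


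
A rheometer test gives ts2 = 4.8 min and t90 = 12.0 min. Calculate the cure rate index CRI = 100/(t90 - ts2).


CRI = 100 / (t90 - ts2)
= 100 / (12.0 - 4.8)
= 100 / 7.2
= 13.89 min^-1

13.89 min^-1


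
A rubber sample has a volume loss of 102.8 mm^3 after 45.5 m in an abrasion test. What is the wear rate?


Rate = volume_loss / distance
= 102.8 / 45.5
= 2.259 mm^3/m

2.259 mm^3/m


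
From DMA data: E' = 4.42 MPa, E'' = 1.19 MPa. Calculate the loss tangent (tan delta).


tan delta = E'' / E'
= 1.19 / 4.42
= 0.2692

tan delta = 0.2692


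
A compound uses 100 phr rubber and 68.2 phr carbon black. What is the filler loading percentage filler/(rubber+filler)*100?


Filler % = filler / (rubber + filler) * 100
= 68.2 / (100 + 68.2) * 100
= 68.2 / 168.2 * 100
= 40.55%

40.55%


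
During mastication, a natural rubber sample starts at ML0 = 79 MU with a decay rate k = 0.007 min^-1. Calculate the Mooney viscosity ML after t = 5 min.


ML = ML0 * exp(-k * t)
ML = 79 * exp(-0.007 * 5)
ML = 79 * 0.9656
ML = 76.28 MU

76.28 MU


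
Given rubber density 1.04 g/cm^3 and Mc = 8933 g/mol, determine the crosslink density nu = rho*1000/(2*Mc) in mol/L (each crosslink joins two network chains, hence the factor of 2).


nu = rho * 1000 / (2 * Mc)
nu = 1.04 * 1000 / (2 * 8933)
nu = 1040.0 / 17866
nu = 0.0582 mol/L

0.0582 mol/L


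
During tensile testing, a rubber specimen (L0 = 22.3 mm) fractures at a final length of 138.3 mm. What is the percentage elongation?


Elongation = (Lf - L0) / L0 * 100
= (138.3 - 22.3) / 22.3 * 100
= 116.0 / 22.3 * 100
= 520.2%

520.2%


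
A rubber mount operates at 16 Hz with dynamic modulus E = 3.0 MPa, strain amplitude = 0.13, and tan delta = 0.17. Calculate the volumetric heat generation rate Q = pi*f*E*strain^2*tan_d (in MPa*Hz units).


Q = pi * f * E * strain^2 * tan_d
= pi * 16 * 3.0 * 0.13^2 * 0.17
= pi * 16 * 3.0 * 0.0169 * 0.17
= 0.4332

Q = 0.4332


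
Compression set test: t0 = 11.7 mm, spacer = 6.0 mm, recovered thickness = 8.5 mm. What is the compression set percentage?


CS = (t0 - recovered) / (t0 - ts) * 100
= (11.7 - 8.5) / (11.7 - 6.0) * 100
= 3.2 / 5.7 * 100
= 56.1%

56.1%


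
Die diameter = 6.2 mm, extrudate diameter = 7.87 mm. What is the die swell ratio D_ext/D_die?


Die swell ratio = D_extrudate / D_die
= 7.87 / 6.2
= 1.269

Die swell = 1.269


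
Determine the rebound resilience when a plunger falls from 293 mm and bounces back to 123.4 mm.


Resilience = h_rebound / h_drop * 100
= 123.4 / 293 * 100
= 42.1%

42.1%


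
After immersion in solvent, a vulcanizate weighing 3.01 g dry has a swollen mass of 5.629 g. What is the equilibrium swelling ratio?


Q = W_swollen / W_dry
Q = 5.629 / 3.01
Q = 1.87

Q = 1.87


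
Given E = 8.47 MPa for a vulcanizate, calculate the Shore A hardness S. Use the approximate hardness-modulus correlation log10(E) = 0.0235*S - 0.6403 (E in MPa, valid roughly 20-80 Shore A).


log10(E) = 0.0235*S - 0.6403  =>  S = (log10(E) + 0.6403) / 0.0235
log10(8.47) = 0.927883
S = (0.927883 + 0.6403) / 0.0235 = 1.568183 / 0.0235
S = 66.7

Shore A = 66.7


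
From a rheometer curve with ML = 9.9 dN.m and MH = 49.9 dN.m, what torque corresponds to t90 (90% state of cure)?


M90 = ML + 0.9 * (MH - ML)
M90 = 9.9 + 0.9 * (49.9 - 9.9)
M90 = 9.9 + 0.9 * 40.0
M90 = 45.9 dN.m

45.9 dN.m


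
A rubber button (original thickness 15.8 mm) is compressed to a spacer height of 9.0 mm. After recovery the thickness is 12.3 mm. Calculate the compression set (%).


CS = (t0 - recovered) / (t0 - ts) * 100
= (15.8 - 12.3) / (15.8 - 9.0) * 100
= 3.5 / 6.8 * 100
= 51.5%

51.5%


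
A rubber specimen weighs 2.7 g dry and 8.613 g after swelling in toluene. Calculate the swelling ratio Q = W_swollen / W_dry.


Q = W_swollen / W_dry
Q = 8.613 / 2.7
Q = 3.19

Q = 3.19


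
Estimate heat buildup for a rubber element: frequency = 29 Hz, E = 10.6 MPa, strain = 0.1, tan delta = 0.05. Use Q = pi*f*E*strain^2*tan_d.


Q = pi * f * E * strain^2 * tan_d
= pi * 29 * 10.6 * 0.1^2 * 0.05
= pi * 29 * 10.6 * 0.0100 * 0.05
= 0.4829

Q = 0.4829


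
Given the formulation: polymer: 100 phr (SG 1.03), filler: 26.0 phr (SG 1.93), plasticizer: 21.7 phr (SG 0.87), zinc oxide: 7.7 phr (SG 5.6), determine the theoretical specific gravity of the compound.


Sum of weights = 155.4
Volume contributions:
  polymer: 100/1.03 = 97.0874
  filler: 26.0/1.93 = 13.4715
  plasticizer: 21.7/0.87 = 24.9425
  zinc oxide: 7.7/5.6 = 1.3750
Sum of volumes = 136.8764
SG = 155.4 / 136.8764 = 1.135

SG = 1.135


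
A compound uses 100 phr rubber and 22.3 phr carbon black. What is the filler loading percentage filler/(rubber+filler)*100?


Filler % = filler / (rubber + filler) * 100
= 22.3 / (100 + 22.3) * 100
= 22.3 / 122.3 * 100
= 18.23%

18.23%


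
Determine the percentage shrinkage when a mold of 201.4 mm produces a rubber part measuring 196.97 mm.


Shrinkage = (mold - part) / mold * 100
= (201.4 - 196.97) / 201.4 * 100
= 4.43 / 201.4 * 100
= 2.2%

2.2%


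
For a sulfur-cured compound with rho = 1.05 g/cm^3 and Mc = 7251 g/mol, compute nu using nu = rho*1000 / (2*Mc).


nu = rho * 1000 / (2 * Mc)
nu = 1.05 * 1000 / (2 * 7251)
nu = 1050.0 / 14502
nu = 0.0724 mol/L

0.0724 mol/L


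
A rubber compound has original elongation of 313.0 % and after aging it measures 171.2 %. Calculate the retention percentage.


Retention = aged / original * 100
= 171.2 / 313.0 * 100
= 54.7%

54.7%


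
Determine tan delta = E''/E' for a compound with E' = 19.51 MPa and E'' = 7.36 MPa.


tan delta = E'' / E'
= 7.36 / 19.51
= 0.3772

tan delta = 0.3772


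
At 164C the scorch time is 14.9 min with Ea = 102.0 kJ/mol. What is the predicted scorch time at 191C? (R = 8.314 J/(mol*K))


Convert temperatures: T1 = 164 + 273.15 = 437.15 K, T2 = 191 + 273.15 = 464.15 K
ts2_new = 14.9 * exp(102000 / 8.314 * (1/464.15 - 1/437.15))
1/T2 - 1/T1 = -1.3307e-04
ts2_new = 2.91 min

2.91 min


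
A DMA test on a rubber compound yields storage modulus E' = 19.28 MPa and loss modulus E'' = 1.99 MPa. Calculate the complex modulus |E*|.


|E*| = sqrt(E'^2 + E''^2)
= sqrt(19.28^2 + 1.99^2)
= sqrt(371.7184 + 3.9601)
= 19.382 MPa

19.382 MPa


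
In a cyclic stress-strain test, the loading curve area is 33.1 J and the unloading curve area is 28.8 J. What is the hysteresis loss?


Hysteresis loss = loading - unloading
= 33.1 - 28.8
= 4.3 J

4.3 J


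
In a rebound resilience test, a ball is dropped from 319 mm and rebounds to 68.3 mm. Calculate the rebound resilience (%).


Resilience = h_rebound / h_drop * 100
= 68.3 / 319 * 100
= 21.4%

21.4%


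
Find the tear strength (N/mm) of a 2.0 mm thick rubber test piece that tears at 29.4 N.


Tear strength = force / thickness
= 29.4 / 2.0
= 14.7 N/mm

14.7 N/mm


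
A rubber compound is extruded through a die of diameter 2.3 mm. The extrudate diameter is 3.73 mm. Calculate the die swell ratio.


Die swell ratio = D_extrudate / D_die
= 3.73 / 2.3
= 1.622

Die swell = 1.622


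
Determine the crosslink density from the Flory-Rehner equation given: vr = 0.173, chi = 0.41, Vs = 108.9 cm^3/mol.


ln(1 - vr) = ln(1 - 0.173) = -0.1900
Numerator = -((-0.1900) + 0.173 + 0.41 * 0.173^2) = 0.0047
Denominator = 108.9 * (0.173^(1/3) - 0.173/2) = 51.2598
nu = 0.0047 / 51.2598 = 9.1294e-05 mol/cm^3

9.1294e-05 mol/cm^3


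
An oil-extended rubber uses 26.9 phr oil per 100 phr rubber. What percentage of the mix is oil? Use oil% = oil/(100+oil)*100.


Oil % = oil / (100 + oil) * 100
= 26.9 / (100 + 26.9) * 100
= 26.9 / 126.9 * 100
= 21.2%

21.2%


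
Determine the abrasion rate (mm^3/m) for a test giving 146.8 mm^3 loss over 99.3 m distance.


Rate = volume_loss / distance
= 146.8 / 99.3
= 1.478 mm^3/m

1.478 mm^3/m


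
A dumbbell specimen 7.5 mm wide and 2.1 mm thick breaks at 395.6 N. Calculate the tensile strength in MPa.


Area = width * thickness = 7.5 * 2.1 = 15.75 mm^2
TS = force / area = 395.6 / 15.75 = 25.12 MPa

25.12 MPa
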